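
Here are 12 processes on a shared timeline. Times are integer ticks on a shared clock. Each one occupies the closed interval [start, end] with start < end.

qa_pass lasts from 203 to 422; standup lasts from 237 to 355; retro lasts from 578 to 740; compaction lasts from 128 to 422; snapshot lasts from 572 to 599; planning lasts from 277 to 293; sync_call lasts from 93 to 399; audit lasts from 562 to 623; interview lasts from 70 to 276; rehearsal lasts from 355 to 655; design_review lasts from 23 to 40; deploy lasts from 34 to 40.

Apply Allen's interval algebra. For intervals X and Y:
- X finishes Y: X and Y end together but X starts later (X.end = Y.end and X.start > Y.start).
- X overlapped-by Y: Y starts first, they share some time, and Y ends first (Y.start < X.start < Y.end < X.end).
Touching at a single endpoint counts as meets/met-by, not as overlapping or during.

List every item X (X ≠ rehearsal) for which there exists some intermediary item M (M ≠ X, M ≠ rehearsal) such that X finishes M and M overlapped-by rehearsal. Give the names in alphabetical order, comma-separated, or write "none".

none

Target rehearsal = [355, 655].
Intermediaries M with M overlapped-by rehearsal: retro.
Via retro — items with X finishes retro: none.
Union: none.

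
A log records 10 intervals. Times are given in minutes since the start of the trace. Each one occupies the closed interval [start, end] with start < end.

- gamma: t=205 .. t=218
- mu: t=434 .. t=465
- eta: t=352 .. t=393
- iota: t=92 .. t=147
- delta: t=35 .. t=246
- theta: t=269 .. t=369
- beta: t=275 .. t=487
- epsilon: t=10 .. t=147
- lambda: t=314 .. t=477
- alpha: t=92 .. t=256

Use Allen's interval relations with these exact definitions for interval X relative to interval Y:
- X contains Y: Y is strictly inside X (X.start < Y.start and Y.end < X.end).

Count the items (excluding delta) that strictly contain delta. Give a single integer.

Target delta = [t=35, t=246].
alpha [t=92, t=256] → overlapped-by → no.
beta [t=275, t=487] → after → no.
epsilon [t=10, t=147] → overlaps → no.
eta [t=352, t=393] → after → no.
gamma [t=205, t=218] → during → no.
iota [t=92, t=147] → during → no.
lambda [t=314, t=477] → after → no.
mu [t=434, t=465] → after → no.
theta [t=269, t=369] → after → no.
Total: 0.

0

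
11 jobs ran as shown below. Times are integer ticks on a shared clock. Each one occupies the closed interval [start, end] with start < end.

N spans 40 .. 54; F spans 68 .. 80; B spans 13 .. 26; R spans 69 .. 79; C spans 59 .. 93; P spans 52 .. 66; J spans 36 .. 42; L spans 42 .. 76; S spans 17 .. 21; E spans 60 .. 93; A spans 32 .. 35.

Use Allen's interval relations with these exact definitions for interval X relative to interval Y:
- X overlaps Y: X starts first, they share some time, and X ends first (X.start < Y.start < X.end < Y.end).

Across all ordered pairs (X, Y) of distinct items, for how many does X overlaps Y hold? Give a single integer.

9

Checking all 110 ordered pairs for relation 'overlaps'; matching pairs in alphabetical order:
(J, N): J overlaps N ✓
(L, C): L overlaps C ✓
(L, E): L overlaps E ✓
(L, F): L overlaps F ✓
(L, R): L overlaps R ✓
(N, L): N overlaps L ✓
(N, P): N overlaps P ✓
(P, C): P overlaps C ✓
(P, E): P overlaps E ✓
Count: 9.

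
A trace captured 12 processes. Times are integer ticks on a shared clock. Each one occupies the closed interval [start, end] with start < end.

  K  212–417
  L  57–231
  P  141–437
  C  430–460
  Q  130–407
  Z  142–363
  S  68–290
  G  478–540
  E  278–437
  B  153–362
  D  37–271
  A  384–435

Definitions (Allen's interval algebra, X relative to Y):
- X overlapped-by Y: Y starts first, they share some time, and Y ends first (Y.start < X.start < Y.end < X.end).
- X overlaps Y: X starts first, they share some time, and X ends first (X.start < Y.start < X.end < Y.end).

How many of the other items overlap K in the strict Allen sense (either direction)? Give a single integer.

Target K = [212, 417].
A [384, 435] → overlapped-by → counts.
B [153, 362] → overlaps → counts.
C [430, 460] → after → no.
D [37, 271] → overlaps → counts.
E [278, 437] → overlapped-by → counts.
G [478, 540] → after → no.
L [57, 231] → overlaps → counts.
P [141, 437] → contains → no.
Q [130, 407] → overlaps → counts.
S [68, 290] → overlaps → counts.
Z [142, 363] → overlaps → counts.
Total: 8.

8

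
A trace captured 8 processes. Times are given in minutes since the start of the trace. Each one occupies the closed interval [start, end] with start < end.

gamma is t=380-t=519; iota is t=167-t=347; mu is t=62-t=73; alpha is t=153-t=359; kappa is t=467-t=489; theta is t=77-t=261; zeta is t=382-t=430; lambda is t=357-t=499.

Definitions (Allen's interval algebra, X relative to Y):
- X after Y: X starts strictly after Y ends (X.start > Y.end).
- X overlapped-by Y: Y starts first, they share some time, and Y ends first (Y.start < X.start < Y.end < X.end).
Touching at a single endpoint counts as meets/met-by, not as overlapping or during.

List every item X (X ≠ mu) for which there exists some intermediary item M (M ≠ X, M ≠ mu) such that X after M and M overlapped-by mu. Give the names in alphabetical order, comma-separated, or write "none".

Target mu = [t=62, t=73].
Intermediaries M with M overlapped-by mu: none.
Union: none.

none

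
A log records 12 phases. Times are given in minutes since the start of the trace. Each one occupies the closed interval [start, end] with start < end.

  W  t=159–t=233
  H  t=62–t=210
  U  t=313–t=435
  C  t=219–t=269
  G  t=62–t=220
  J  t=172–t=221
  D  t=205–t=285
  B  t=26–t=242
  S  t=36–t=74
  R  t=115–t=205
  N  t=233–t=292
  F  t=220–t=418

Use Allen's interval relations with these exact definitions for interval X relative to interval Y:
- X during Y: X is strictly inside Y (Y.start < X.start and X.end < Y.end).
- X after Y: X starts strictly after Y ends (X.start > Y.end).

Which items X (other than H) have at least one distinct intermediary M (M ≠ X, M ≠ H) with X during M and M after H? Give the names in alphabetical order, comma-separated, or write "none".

Target H = [t=62, t=210].
Intermediaries M with M after H: C, F, N, U.
Via C — items with X during C: none.
Via F — items with X during F: N.
Via N — items with X during N: none.
Via U — items with X during U: none.
Union: N.

N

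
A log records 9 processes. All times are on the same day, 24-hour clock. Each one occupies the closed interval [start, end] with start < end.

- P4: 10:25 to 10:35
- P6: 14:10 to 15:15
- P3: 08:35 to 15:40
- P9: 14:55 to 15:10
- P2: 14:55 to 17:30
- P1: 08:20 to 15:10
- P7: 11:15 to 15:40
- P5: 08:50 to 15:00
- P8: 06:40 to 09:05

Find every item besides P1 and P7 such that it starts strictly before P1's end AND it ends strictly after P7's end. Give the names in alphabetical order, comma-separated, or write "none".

Conditions: its start is strictly before P1's end (X.start < 15:10) AND its end is strictly after P7's end (X.end > 15:40).
P2: start 14:55 < 15:10? ✓; end 17:30 > 15:40? ✓ → yes.
P3: start 08:35 < 15:10? ✓; end 15:40 > 15:40? ✗ → no.
P4: start 10:25 < 15:10? ✓; end 10:35 > 15:40? ✗ → no.
P5: start 08:50 < 15:10? ✓; end 15:00 > 15:40? ✗ → no.
P6: start 14:10 < 15:10? ✓; end 15:15 > 15:40? ✗ → no.
P8: start 06:40 < 15:10? ✓; end 09:05 > 15:40? ✗ → no.
P9: start 14:55 < 15:10? ✓; end 15:10 > 15:40? ✗ → no.
Result: P2.

P2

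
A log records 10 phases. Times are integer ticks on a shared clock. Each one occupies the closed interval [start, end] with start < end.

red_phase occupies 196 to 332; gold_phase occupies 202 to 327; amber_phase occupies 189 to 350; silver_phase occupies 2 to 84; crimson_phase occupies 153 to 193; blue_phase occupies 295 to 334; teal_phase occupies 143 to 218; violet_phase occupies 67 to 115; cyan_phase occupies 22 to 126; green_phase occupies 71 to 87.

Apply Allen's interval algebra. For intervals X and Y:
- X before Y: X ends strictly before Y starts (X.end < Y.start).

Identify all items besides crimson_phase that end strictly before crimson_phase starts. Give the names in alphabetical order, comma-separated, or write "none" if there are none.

cyan_phase, green_phase, silver_phase, violet_phase

Target crimson_phase = [153, 193].
amber_phase [189, 350] → overlapped-by → no.
blue_phase [295, 334] → after → no.
cyan_phase [22, 126] → before → yes.
gold_phase [202, 327] → after → no.
green_phase [71, 87] → before → yes.
red_phase [196, 332] → after → no.
silver_phase [2, 84] → before → yes.
teal_phase [143, 218] → contains → no.
violet_phase [67, 115] → before → yes.
Result: cyan_phase, green_phase, silver_phase, violet_phase.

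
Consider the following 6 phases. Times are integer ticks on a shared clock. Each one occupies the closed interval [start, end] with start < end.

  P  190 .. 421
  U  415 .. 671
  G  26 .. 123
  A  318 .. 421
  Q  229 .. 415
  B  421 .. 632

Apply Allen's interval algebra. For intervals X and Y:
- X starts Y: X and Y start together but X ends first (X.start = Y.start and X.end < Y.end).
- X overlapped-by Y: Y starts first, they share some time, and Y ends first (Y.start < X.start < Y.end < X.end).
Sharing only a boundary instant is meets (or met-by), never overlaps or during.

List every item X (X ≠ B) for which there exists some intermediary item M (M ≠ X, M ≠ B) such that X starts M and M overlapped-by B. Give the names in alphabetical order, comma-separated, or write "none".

none

Target B = [421, 632].
Intermediaries M with M overlapped-by B: none.
Union: none.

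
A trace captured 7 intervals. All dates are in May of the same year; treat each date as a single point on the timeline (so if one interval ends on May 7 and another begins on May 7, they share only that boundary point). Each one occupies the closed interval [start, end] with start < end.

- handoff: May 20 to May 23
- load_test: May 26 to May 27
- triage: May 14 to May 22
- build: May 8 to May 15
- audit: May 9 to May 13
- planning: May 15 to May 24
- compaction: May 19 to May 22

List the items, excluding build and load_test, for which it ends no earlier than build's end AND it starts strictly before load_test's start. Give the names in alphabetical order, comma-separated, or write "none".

Conditions: its end is no earlier than build's end (X.end >= May 15) AND its start is strictly before load_test's start (X.start < May 26).
audit: end May 13 >= May 15? ✗; start May 9 < May 26? ✓ → no.
compaction: end May 22 >= May 15? ✓; start May 19 < May 26? ✓ → yes.
handoff: end May 23 >= May 15? ✓; start May 20 < May 26? ✓ → yes.
planning: end May 24 >= May 15? ✓; start May 15 < May 26? ✓ → yes.
triage: end May 22 >= May 15? ✓; start May 14 < May 26? ✓ → yes.
Result: compaction, handoff, planning, triage.

compaction, handoff, planning, triage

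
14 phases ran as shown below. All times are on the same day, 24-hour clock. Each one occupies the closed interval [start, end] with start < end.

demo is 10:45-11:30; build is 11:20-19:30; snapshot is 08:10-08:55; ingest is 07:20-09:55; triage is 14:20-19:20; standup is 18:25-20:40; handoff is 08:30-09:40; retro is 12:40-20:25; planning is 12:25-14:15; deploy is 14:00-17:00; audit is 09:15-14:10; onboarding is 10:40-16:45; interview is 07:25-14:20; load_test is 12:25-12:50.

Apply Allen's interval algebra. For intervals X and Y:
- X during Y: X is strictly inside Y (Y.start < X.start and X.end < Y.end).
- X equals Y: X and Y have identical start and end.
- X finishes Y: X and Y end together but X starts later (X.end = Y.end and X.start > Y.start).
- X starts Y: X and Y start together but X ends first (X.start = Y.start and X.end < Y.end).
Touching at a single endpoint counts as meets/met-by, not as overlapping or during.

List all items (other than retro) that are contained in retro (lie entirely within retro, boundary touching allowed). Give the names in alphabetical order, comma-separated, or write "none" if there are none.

deploy, triage

Target retro = [12:40, 20:25].
audit [09:15, 14:10] → overlaps → no.
build [11:20, 19:30] → overlaps → no.
demo [10:45, 11:30] → before → no.
deploy [14:00, 17:00] → during → yes.
handoff [08:30, 09:40] → before → no.
ingest [07:20, 09:55] → before → no.
interview [07:25, 14:20] → overlaps → no.
load_test [12:25, 12:50] → overlaps → no.
onboarding [10:40, 16:45] → overlaps → no.
planning [12:25, 14:15] → overlaps → no.
snapshot [08:10, 08:55] → before → no.
standup [18:25, 20:40] → overlapped-by → no.
triage [14:20, 19:20] → during → yes.
Result: deploy, triage.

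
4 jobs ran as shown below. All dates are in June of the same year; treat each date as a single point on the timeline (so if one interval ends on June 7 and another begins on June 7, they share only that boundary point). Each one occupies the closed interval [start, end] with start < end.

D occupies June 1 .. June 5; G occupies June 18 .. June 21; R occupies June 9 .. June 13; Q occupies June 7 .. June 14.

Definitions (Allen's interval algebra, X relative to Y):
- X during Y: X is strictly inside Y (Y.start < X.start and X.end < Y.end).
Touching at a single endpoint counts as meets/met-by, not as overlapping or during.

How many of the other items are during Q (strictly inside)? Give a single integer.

1

Target Q = [June 7, June 14].
D [June 1, June 5] → before → no.
G [June 18, June 21] → after → no.
R [June 9, June 13] → during → counts.
Total: 1.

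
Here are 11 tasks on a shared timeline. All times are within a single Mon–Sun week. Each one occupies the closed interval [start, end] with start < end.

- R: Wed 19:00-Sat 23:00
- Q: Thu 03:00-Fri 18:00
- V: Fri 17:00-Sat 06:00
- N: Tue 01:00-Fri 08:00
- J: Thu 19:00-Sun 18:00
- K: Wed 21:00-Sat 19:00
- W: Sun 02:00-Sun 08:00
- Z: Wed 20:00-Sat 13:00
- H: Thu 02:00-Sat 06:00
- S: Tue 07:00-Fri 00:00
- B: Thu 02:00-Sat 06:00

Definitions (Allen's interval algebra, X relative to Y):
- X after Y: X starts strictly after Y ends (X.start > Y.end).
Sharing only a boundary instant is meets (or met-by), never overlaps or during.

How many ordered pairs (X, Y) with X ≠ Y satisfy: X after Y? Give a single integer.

Checking all 110 ordered pairs for relation 'after'; matching pairs in alphabetical order:
(V, N): V after N ✓
(V, S): V after S ✓
(W, B): W after B ✓
(W, H): W after H ✓
(W, K): W after K ✓
(W, N): W after N ✓
(W, Q): W after Q ✓
(W, R): W after R ✓
(W, S): W after S ✓
(W, V): W after V ✓
(W, Z): W after Z ✓
Count: 11.

11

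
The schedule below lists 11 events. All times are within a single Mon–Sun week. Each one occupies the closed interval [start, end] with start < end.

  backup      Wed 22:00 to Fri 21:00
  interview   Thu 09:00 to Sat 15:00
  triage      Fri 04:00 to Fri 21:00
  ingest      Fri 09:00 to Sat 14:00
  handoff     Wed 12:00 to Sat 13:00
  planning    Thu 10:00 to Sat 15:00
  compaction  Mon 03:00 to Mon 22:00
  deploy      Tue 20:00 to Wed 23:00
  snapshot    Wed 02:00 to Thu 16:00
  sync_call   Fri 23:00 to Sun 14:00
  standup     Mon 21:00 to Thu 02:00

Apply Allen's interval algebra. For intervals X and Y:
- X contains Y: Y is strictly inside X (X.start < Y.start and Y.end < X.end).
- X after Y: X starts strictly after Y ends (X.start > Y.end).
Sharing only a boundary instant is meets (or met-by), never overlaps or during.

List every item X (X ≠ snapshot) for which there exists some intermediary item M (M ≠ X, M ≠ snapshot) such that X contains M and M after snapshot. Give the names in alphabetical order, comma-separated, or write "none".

handoff, interview, planning

Target snapshot = [Wed 02:00, Thu 16:00].
Intermediaries M with M after snapshot: ingest, sync_call, triage.
Via ingest — items with X contains ingest: interview, planning.
Via sync_call — items with X contains sync_call: none.
Via triage — items with X contains triage: handoff, interview, planning.
Union: handoff, interview, planning.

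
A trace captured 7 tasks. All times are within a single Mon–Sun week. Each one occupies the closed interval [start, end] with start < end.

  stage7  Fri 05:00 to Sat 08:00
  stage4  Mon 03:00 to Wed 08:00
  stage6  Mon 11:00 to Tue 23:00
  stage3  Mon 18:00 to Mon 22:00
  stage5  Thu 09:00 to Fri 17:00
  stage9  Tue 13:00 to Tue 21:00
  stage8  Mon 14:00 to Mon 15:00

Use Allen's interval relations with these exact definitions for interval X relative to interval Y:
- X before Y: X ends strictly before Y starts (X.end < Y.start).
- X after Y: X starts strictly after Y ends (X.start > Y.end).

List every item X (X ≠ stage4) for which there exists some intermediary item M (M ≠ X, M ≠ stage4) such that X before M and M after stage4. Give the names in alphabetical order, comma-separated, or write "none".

stage3, stage6, stage8, stage9

Target stage4 = [Mon 03:00, Wed 08:00].
Intermediaries M with M after stage4: stage5, stage7.
Via stage5 — items with X before stage5: stage3, stage6, stage8, stage9.
Via stage7 — items with X before stage7: stage3, stage6, stage8, stage9.
Union: stage3, stage6, stage8, stage9.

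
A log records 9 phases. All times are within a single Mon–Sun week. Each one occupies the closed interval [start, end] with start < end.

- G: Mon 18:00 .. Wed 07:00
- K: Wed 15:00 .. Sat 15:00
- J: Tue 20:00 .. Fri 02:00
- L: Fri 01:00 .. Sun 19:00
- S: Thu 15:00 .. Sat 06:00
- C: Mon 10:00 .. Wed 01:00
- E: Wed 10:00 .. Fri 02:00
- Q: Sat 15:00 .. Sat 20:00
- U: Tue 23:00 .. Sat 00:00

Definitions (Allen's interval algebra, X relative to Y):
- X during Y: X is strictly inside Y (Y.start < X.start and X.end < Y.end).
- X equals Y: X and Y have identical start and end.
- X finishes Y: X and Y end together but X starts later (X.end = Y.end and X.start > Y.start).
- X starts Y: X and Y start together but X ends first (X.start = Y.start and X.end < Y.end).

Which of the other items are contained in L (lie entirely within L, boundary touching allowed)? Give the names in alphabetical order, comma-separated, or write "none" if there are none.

Q

Target L = [Fri 01:00, Sun 19:00].
C [Mon 10:00, Wed 01:00] → before → no.
E [Wed 10:00, Fri 02:00] → overlaps → no.
G [Mon 18:00, Wed 07:00] → before → no.
J [Tue 20:00, Fri 02:00] → overlaps → no.
K [Wed 15:00, Sat 15:00] → overlaps → no.
Q [Sat 15:00, Sat 20:00] → during → yes.
S [Thu 15:00, Sat 06:00] → overlaps → no.
U [Tue 23:00, Sat 00:00] → overlaps → no.
Result: Q.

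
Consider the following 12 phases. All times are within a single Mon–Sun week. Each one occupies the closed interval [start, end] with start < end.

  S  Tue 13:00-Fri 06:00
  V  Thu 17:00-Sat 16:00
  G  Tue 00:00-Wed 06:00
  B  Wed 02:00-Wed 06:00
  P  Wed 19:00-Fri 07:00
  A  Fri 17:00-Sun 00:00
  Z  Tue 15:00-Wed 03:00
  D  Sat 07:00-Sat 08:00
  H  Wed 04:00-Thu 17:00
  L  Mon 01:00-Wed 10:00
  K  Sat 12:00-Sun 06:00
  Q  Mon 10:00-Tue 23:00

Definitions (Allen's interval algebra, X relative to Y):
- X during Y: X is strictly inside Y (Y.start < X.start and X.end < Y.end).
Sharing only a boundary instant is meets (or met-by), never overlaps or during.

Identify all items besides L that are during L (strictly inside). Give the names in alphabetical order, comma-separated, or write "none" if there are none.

B, G, Q, Z

Target L = [Mon 01:00, Wed 10:00].
A [Fri 17:00, Sun 00:00] → after → no.
B [Wed 02:00, Wed 06:00] → during → yes.
D [Sat 07:00, Sat 08:00] → after → no.
G [Tue 00:00, Wed 06:00] → during → yes.
H [Wed 04:00, Thu 17:00] → overlapped-by → no.
K [Sat 12:00, Sun 06:00] → after → no.
P [Wed 19:00, Fri 07:00] → after → no.
Q [Mon 10:00, Tue 23:00] → during → yes.
S [Tue 13:00, Fri 06:00] → overlapped-by → no.
V [Thu 17:00, Sat 16:00] → after → no.
Z [Tue 15:00, Wed 03:00] → during → yes.
Result: B, G, Q, Z.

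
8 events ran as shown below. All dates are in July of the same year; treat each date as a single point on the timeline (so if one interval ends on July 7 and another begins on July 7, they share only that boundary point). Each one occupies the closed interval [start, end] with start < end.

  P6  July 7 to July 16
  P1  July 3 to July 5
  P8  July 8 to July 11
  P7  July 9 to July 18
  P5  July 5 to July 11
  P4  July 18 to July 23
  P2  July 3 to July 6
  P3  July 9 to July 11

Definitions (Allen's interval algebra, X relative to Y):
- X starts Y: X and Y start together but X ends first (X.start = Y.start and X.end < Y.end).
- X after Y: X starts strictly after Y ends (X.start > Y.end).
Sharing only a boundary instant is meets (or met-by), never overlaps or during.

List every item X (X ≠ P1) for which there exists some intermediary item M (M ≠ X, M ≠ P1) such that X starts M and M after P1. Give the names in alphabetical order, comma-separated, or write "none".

P3

Target P1 = [July 3, July 5].
Intermediaries M with M after P1: P3, P4, P6, P7, P8.
Via P3 — items with X starts P3: none.
Via P4 — items with X starts P4: none.
Via P6 — items with X starts P6: none.
Via P7 — items with X starts P7: P3.
Via P8 — items with X starts P8: none.
Union: P3.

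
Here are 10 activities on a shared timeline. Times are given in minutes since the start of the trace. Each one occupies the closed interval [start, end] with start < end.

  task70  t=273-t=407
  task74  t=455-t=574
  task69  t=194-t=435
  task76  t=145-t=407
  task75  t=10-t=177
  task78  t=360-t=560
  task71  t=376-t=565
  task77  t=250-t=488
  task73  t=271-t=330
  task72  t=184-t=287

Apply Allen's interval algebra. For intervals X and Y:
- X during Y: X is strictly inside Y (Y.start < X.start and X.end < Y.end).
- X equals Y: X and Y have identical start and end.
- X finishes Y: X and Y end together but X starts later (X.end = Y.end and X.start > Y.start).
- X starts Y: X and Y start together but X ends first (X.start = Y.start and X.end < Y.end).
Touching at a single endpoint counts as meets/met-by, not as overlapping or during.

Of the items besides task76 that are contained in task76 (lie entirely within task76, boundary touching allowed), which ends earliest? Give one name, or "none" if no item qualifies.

Target task76 = [t=145, t=407].
task69 [t=194, t=435] → overlapped-by → excluded.
task70 [t=273, t=407] → finishes → candidate.
task71 [t=376, t=565] → overlapped-by → excluded.
task72 [t=184, t=287] → during → candidate.
task73 [t=271, t=330] → during → candidate.
task74 [t=455, t=574] → after → excluded.
task75 [t=10, t=177] → overlaps → excluded.
task77 [t=250, t=488] → overlapped-by → excluded.
task78 [t=360, t=560] → overlapped-by → excluded.
Among candidates, earliest end is t=287 → task72.

task72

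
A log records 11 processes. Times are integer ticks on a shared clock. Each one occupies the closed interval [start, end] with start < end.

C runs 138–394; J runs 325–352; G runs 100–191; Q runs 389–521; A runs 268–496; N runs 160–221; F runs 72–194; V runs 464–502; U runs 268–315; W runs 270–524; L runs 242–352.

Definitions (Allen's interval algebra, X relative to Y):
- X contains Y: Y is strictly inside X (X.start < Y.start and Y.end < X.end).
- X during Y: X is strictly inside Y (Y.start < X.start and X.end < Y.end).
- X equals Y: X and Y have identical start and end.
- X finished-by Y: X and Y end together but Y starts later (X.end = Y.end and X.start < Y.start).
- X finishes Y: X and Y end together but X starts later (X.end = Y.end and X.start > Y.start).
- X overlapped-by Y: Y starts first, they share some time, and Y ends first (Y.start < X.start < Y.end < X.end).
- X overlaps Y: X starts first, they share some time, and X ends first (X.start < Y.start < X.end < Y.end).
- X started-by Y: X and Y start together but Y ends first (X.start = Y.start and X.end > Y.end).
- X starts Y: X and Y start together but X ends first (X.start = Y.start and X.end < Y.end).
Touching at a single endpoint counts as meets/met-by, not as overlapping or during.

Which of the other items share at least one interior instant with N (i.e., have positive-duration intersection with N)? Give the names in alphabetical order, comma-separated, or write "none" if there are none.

Target N = [160, 221].
A [268, 496] → after → no.
C [138, 394] → contains → yes.
F [72, 194] → overlaps → yes.
G [100, 191] → overlaps → yes.
J [325, 352] → after → no.
L [242, 352] → after → no.
Q [389, 521] → after → no.
U [268, 315] → after → no.
V [464, 502] → after → no.
W [270, 524] → after → no.
Result: C, F, G.

C, F, G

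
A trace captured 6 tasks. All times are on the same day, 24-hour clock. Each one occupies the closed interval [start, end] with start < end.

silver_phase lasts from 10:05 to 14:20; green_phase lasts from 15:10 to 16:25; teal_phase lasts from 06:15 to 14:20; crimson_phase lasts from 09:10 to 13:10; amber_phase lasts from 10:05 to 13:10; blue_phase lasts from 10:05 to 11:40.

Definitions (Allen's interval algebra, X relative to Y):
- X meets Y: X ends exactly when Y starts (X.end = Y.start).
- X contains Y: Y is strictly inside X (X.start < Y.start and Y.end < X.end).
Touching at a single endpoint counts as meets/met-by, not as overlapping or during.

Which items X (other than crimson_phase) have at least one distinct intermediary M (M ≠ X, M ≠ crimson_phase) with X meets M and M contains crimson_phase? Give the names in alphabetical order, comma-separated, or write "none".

none

Target crimson_phase = [09:10, 13:10].
Intermediaries M with M contains crimson_phase: teal_phase.
Via teal_phase — items with X meets teal_phase: none.
Union: none.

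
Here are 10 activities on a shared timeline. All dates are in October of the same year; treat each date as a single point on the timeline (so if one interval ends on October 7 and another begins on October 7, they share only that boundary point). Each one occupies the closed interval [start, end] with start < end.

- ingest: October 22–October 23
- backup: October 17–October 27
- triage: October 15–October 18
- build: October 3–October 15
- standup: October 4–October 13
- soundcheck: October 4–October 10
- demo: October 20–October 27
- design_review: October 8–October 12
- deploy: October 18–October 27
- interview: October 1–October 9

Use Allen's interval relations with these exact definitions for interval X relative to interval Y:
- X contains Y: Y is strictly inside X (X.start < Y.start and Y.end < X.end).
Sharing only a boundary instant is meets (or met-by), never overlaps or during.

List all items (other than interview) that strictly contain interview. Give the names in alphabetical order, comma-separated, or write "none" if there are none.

none

Target interview = [October 1, October 9].
backup [October 17, October 27] → after → no.
build [October 3, October 15] → overlapped-by → no.
demo [October 20, October 27] → after → no.
deploy [October 18, October 27] → after → no.
design_review [October 8, October 12] → overlapped-by → no.
ingest [October 22, October 23] → after → no.
soundcheck [October 4, October 10] → overlapped-by → no.
standup [October 4, October 13] → overlapped-by → no.
triage [October 15, October 18] → after → no.
Result: none.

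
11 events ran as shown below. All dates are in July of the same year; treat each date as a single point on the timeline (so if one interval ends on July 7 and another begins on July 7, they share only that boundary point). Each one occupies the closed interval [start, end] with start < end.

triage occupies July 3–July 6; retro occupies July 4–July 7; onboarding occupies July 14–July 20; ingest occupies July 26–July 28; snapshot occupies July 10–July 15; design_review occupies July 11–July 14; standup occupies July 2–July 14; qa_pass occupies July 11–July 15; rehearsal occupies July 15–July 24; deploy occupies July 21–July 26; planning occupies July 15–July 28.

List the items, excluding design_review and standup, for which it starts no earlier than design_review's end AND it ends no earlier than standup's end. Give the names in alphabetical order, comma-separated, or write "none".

deploy, ingest, onboarding, planning, rehearsal

Conditions: its start is no earlier than design_review's end (X.start >= July 14) AND its end is no earlier than standup's end (X.end >= July 14).
deploy: start July 21 >= July 14? ✓; end July 26 >= July 14? ✓ → yes.
ingest: start July 26 >= July 14? ✓; end July 28 >= July 14? ✓ → yes.
onboarding: start July 14 >= July 14? ✓; end July 20 >= July 14? ✓ → yes.
planning: start July 15 >= July 14? ✓; end July 28 >= July 14? ✓ → yes.
qa_pass: start July 11 >= July 14? ✗; end July 15 >= July 14? ✓ → no.
rehearsal: start July 15 >= July 14? ✓; end July 24 >= July 14? ✓ → yes.
retro: start July 4 >= July 14? ✗; end July 7 >= July 14? ✗ → no.
snapshot: start July 10 >= July 14? ✗; end July 15 >= July 14? ✓ → no.
triage: start July 3 >= July 14? ✗; end July 6 >= July 14? ✗ → no.
Result: deploy, ingest, onboarding, planning, rehearsal.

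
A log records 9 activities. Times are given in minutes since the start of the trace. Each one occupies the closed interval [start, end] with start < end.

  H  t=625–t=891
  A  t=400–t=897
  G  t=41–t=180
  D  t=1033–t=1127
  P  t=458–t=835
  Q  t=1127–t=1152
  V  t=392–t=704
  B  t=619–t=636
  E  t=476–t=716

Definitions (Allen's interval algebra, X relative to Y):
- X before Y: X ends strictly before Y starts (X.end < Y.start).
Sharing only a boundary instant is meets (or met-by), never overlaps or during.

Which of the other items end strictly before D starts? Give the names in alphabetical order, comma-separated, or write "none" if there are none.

Target D = [t=1033, t=1127].
A [t=400, t=897] → before → yes.
B [t=619, t=636] → before → yes.
E [t=476, t=716] → before → yes.
G [t=41, t=180] → before → yes.
H [t=625, t=891] → before → yes.
P [t=458, t=835] → before → yes.
Q [t=1127, t=1152] → met-by → no.
V [t=392, t=704] → before → yes.
Result: A, B, E, G, H, P, V.

A, B, E, G, H, P, V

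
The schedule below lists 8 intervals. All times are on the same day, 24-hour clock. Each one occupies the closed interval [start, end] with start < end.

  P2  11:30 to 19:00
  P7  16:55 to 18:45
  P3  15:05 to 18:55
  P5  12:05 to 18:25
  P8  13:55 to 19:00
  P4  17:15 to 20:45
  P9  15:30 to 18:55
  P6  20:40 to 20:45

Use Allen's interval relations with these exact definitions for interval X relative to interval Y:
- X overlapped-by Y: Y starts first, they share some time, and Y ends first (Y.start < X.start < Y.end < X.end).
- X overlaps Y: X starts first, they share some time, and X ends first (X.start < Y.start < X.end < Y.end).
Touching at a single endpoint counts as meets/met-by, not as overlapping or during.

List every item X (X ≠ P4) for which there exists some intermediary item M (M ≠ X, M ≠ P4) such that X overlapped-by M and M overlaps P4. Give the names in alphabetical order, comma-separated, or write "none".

P3, P7, P8, P9

Target P4 = [17:15, 20:45].
Intermediaries M with M overlaps P4: P2, P3, P5, P7, P8, P9.
Via P2 — items with X overlapped-by P2: none.
Via P3 — items with X overlapped-by P3: none.
Via P5 — items with X overlapped-by P5: P3, P7, P8, P9.
Via P7 — items with X overlapped-by P7: none.
Via P8 — items with X overlapped-by P8: none.
Via P9 — items with X overlapped-by P9: none.
Union: P3, P7, P8, P9.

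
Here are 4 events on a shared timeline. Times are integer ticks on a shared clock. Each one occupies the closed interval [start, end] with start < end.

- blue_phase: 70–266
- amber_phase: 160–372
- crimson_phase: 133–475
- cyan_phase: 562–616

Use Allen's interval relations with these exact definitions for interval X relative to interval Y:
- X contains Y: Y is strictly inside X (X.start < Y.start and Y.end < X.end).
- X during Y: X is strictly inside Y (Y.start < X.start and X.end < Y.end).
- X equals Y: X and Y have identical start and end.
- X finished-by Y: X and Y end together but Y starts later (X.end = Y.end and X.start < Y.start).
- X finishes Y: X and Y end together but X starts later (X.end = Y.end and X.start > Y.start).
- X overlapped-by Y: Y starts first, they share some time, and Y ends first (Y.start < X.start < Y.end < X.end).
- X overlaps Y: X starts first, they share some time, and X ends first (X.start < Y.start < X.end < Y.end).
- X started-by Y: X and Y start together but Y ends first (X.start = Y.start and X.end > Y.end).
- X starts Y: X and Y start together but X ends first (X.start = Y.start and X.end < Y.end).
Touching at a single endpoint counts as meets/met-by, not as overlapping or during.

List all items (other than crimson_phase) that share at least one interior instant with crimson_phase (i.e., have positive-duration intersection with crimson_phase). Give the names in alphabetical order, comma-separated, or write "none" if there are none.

Target crimson_phase = [133, 475].
amber_phase [160, 372] → during → yes.
blue_phase [70, 266] → overlaps → yes.
cyan_phase [562, 616] → after → no.
Result: amber_phase, blue_phase.

amber_phase, blue_phase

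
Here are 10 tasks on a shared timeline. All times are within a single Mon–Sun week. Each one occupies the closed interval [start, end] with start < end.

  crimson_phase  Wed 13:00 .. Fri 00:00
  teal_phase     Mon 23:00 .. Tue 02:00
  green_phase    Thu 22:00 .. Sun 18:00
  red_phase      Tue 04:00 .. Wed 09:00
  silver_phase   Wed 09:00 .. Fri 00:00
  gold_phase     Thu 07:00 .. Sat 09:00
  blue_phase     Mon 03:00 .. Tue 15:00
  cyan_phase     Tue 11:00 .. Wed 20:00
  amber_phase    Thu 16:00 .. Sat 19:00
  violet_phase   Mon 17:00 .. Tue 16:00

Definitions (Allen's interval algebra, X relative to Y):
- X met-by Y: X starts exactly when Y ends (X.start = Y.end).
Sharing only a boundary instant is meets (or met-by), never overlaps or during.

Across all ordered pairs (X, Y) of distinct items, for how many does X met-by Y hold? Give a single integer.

1

Checking all 90 ordered pairs for relation 'met-by'; matching pairs in alphabetical order:
(silver_phase, red_phase): silver_phase met-by red_phase ✓
Count: 1.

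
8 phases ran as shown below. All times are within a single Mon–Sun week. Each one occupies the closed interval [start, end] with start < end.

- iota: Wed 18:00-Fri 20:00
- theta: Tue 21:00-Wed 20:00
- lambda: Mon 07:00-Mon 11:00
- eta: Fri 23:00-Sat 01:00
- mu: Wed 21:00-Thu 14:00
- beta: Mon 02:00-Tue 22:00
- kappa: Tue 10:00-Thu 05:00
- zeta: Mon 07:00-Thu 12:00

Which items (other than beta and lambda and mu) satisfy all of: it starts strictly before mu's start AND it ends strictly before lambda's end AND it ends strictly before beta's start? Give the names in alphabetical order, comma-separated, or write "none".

Conditions: its start is strictly before mu's start (X.start < Wed 21:00) AND its end is strictly before lambda's end (X.end < Mon 11:00) AND its end is strictly before beta's start (X.end < Mon 02:00).
eta: start Fri 23:00 < Wed 21:00? ✗; end Sat 01:00 < Mon 11:00? ✗; end Sat 01:00 < Mon 02:00? ✗ → no.
iota: start Wed 18:00 < Wed 21:00? ✓; end Fri 20:00 < Mon 11:00? ✗; end Fri 20:00 < Mon 02:00? ✗ → no.
kappa: start Tue 10:00 < Wed 21:00? ✓; end Thu 05:00 < Mon 11:00? ✗; end Thu 05:00 < Mon 02:00? ✗ → no.
theta: start Tue 21:00 < Wed 21:00? ✓; end Wed 20:00 < Mon 11:00? ✗; end Wed 20:00 < Mon 02:00? ✗ → no.
zeta: start Mon 07:00 < Wed 21:00? ✓; end Thu 12:00 < Mon 11:00? ✗; end Thu 12:00 < Mon 02:00? ✗ → no.
Result: none.

none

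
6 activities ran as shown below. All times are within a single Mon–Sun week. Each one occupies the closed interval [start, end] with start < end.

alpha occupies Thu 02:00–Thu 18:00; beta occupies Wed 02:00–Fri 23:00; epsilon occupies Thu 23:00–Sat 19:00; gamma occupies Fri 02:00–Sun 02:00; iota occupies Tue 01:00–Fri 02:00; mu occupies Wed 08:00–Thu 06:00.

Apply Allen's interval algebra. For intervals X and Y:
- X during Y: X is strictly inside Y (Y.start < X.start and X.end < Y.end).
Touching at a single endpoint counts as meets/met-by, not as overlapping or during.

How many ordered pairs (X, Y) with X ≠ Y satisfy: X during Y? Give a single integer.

4

Checking all 30 ordered pairs for relation 'during'; matching pairs in alphabetical order:
(alpha, beta): alpha during beta ✓
(alpha, iota): alpha during iota ✓
(mu, beta): mu during beta ✓
(mu, iota): mu during iota ✓
Count: 4.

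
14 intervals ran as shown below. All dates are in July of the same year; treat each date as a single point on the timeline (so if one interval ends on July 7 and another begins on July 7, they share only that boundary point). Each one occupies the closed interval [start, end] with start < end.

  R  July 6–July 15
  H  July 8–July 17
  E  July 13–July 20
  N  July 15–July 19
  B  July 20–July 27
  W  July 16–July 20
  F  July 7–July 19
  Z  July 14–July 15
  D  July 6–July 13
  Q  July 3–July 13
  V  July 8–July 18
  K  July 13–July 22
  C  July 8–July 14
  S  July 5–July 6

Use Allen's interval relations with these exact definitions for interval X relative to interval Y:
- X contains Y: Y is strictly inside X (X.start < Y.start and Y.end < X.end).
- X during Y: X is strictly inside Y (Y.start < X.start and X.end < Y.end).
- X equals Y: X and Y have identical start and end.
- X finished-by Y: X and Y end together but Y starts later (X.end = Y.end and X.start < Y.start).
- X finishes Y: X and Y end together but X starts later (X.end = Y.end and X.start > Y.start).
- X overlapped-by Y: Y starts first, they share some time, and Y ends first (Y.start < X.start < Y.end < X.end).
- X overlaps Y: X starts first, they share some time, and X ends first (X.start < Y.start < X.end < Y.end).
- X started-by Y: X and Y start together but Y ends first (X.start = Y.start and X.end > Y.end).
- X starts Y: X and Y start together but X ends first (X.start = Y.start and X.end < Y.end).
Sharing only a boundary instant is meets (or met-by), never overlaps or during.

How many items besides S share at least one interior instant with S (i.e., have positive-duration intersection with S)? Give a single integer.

1

Target S = [July 5, July 6].
B [July 20, July 27] → after → no.
C [July 8, July 14] → after → no.
D [July 6, July 13] → met-by → no.
E [July 13, July 20] → after → no.
F [July 7, July 19] → after → no.
H [July 8, July 17] → after → no.
K [July 13, July 22] → after → no.
N [July 15, July 19] → after → no.
Q [July 3, July 13] → contains → counts.
R [July 6, July 15] → met-by → no.
V [July 8, July 18] → after → no.
W [July 16, July 20] → after → no.
Z [July 14, July 15] → after → no.
Total: 1.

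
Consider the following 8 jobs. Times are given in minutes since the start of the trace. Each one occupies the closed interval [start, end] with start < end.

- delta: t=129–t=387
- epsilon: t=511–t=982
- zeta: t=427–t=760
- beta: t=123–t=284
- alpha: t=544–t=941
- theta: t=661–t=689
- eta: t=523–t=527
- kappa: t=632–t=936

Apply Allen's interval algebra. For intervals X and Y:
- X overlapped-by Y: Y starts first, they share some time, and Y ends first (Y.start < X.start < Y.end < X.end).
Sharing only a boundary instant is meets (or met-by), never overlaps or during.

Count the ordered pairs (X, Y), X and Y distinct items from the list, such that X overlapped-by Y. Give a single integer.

4

Checking all 56 ordered pairs for relation 'overlapped-by'; matching pairs in alphabetical order:
(alpha, zeta): alpha overlapped-by zeta ✓
(delta, beta): delta overlapped-by beta ✓
(epsilon, zeta): epsilon overlapped-by zeta ✓
(kappa, zeta): kappa overlapped-by zeta ✓
Count: 4.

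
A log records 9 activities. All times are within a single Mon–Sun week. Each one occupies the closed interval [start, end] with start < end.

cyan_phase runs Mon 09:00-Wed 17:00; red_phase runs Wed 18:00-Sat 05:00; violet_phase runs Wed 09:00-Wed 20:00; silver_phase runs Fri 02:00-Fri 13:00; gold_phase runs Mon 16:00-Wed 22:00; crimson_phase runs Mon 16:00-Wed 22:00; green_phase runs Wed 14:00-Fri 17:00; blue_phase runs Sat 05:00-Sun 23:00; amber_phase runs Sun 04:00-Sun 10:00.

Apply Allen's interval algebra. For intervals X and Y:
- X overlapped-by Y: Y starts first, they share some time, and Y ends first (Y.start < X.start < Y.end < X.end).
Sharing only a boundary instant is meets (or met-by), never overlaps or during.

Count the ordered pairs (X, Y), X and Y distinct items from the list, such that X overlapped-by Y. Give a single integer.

Checking all 72 ordered pairs for relation 'overlapped-by'; matching pairs in alphabetical order:
(crimson_phase, cyan_phase): crimson_phase overlapped-by cyan_phase ✓
(gold_phase, cyan_phase): gold_phase overlapped-by cyan_phase ✓
(green_phase, crimson_phase): green_phase overlapped-by crimson_phase ✓
(green_phase, cyan_phase): green_phase overlapped-by cyan_phase ✓
(green_phase, gold_phase): green_phase overlapped-by gold_phase ✓
(green_phase, violet_phase): green_phase overlapped-by violet_phase ✓
(red_phase, crimson_phase): red_phase overlapped-by crimson_phase ✓
(red_phase, gold_phase): red_phase overlapped-by gold_phase ✓
(red_phase, green_phase): red_phase overlapped-by green_phase ✓
(red_phase, violet_phase): red_phase overlapped-by violet_phase ✓
(violet_phase, cyan_phase): violet_phase overlapped-by cyan_phase ✓
Count: 11.

11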